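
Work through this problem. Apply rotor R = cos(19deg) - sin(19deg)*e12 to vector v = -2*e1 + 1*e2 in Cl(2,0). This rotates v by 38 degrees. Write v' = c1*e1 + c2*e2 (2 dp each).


Rotor R = cos(19deg) - sin(19deg)*e12
Rotation angle theta = 2 * 19 = 38 degrees
v' = R*v*~R rotates v by theta.
cos(38deg) = 0.7880, sin(38deg) = 0.6157
v'_1 = -2*cos(38deg) - 1*sin(38deg)
= -2*0.7880 - 1*0.6157
= -2.19
v'_2 = -2*sin(38deg) + 1*cos(38deg)
= -2*0.6157 + 1*0.7880
= -0.44
v' = -2.19*e1 - 0.44*e2


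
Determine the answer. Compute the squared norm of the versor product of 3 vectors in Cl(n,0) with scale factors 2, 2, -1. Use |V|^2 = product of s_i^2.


Each vector v_i has |v_i|^2 = s_i^2
Squared scales: 2^2 = 4, 2^2 = 4, (-1)^2 = 1
|V|^2 = 4 * 4 * 1
= 16


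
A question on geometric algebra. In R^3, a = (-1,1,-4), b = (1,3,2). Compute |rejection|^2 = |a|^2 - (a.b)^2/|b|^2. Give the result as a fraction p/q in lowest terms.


|a|^2 = (-1)^2 + 1^2 + (-4)^2 = 18
|b|^2 = 1^2 + 3^2 + 2^2 = 14
a . b = (-1)*1 + 1*3 + (-4)*2 = -6
(a.b)^2 = (-6)^2 = 36
|rej|^2 = 18 - 36/14
= (252 - 36)/14
= 216/14
In lowest terms: 108/7


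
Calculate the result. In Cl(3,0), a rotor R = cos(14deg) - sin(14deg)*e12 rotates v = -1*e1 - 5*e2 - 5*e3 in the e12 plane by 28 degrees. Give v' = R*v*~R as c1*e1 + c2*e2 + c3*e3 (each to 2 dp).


Rotor R = cos(14deg) - sin(14deg)*e12
Rotation angle theta = 2 * 14 = 28 degrees in the e12 plane (e1 -> e2).
The component perpendicular to the plane (e3) is invariant: v'_3 = v3 = -5.00
cos(28deg) = 0.8829, sin(28deg) = 0.4695
v'_1 = v1*cos(theta) - v2*sin(theta) = -1*0.8829 - (-5)*0.4695 = 1.46
v'_2 = v1*sin(theta) + v2*cos(theta) = -1*0.4695 + (-5)*0.8829 = -4.88
v' = 1.46*e1 - 4.88*e2 - 5.00*e3


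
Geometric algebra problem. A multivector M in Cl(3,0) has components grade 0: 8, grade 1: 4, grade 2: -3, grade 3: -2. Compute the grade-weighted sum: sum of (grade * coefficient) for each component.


Grade-weighted sum = sum of grade_k * coefficient_k
0*8 = 0
1*4 = 4
2*(-3) = -6
3*(-2) = -6
Total = 0 + 4 + (-6) + (-6) = -8


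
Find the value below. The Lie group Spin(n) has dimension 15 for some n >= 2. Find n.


dim Spin(n) = dim so(n) = n(n-1)/2.
Solve n(n-1)/2 = 15, i.e. n^2 - n - 30 = 0.
Discriminant = 1 + 8*15 = 121
n = (1 + sqrt(121))/2 = (1 + 11)/2 = 6


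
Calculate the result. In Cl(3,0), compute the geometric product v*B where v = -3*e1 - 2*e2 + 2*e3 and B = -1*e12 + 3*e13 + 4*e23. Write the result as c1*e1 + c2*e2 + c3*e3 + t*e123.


vB has grade-1 (vector) and grade-3 (trivector) parts: vB = (v _| B) + (v ^ B).
Vector part <vB>_1:
  e1: -v2*b12 - v3*b13 = -(-2)*(-1) - (2)*(3) = -8
  e2: v1*b12 - v3*b23 = (-3)*(-1) - (2)*(4) = -5
  e3: v1*b13 + v2*b23 = (-3)*(3) + (-2)*(4) = -17
Trivector part <vB>_3:
  e123: v1*b23 - v2*b13 + v3*b12 = (-3)*(4) - (-2)*(3) + (2)*(-1) = -8
vB = -8*e1 - 5*e2 - 17*e3 - 8*e123


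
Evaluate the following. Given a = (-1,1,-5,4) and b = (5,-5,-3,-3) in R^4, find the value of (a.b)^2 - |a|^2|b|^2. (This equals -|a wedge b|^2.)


a . b = (-1)*5 + 1*(-5) + (-5)*(-3) + 4*(-3)
= -5 + (-5) + 15 + (-12) = -7
|a|^2 = (-1)^2 + 1^2 + (-5)^2 + 4^2 = 43
|b|^2 = 5^2 + (-5)^2 + (-3)^2 + (-3)^2 = 68
(a.b)^2 = (-7)^2 = 49
|a|^2 * |b|^2 = 43 * 68 = 2924
Result = 49 - 2924 = -2875


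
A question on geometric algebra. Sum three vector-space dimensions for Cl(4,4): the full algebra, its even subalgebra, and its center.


n = 4 + 4 = 8
Total dim = 2^8 = 256
Even subalgebra dim = 2^7 = 128
n is even, so center dim = 1
Sum = 256 + 128 + 1 = 385


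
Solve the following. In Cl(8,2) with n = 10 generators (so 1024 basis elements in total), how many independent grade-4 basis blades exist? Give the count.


Number of grade-k basis blades in Cl(p,q) with n = p + q is C(n, k).
n = 8 + 2 = 10
C(10, 4) = 10! / (4! * 6!)
= 3628800 / (24 * 720)
= 210


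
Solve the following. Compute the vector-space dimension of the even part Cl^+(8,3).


Even subalgebra dimension = 2^(n-1)
n = 8 + 3 = 11
2^(11 - 1) = 2^10 = 1024
Verification: sum of C(11,k) for even k = 1 + 55 + 330 + 462 + 165 + 11 = 1024
Result = 1024


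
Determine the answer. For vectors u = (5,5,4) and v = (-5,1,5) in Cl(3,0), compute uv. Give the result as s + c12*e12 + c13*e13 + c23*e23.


In Cl(3,0): e_i^2 = 1, e_ie_j = -e_je_i for i != j.
Scalar part = u . v = 5*(-5) + 5*1 + 4*5
= -25 + 5 + 20 = 0
e12 coeff = 5*1 - 5*(-5) = 5 - (-25) = 30
e13 coeff = 5*5 - 4*(-5) = 25 - (-20) = 45
e23 coeff = 5*5 - 4*1 = 25 - 4 = 21
uv = 0 + 30*e12 + 45*e13 + 21*e23


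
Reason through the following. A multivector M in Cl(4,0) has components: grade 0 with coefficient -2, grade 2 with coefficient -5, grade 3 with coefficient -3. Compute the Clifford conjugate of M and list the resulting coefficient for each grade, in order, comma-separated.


Clifford conjugate sign for grade k: (-1)^(k(k+1)/2)
Grade 0: (-1)^(0*1/2) = (-1)^0 = 1, coeff -2 -> -2
Grade 2: (-1)^(2*3/2) = (-1)^3 = -1, coeff -5 -> 5
Grade 3: (-1)^(3*4/2) = (-1)^6 = 1, coeff -3 -> -3
Conjugated coefficients: -2, 5, -3


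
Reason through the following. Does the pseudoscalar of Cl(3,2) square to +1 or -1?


The pseudoscalar I = e1...e_n (product of all n generators) of Cl(p,q) satisfies I^2 = (-1)^(q + n(n-1)/2).
p = 3, q = 2, n = p + q = 5
n(n-1)/2 = 5 * 4 / 2 = 10
Exponent = q + n(n-1)/2 = 2 + 10 = 12
I^2 = (-1)^12 = +1


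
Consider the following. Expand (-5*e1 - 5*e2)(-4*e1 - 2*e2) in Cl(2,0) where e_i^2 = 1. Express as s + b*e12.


Expand: (-5*e1 - 5*e2)(-4*e1 - 2*e2)
= (-5)*(-4)*e1e1 + (-5)*(-2)*e1e2 + (-5)*(-4)*e2e1 + (-5)*(-2)*e2e2
Using e1^2 = e2^2 = 1, e2e1 = -e1e2:
Scalar part s = (-5)*(-4) + (-5)*(-2) = 20 + 10 = 30
Bivector part b = (-5)*(-2) - (-5)*(-4) = 10 - 20 = -10
uv = 30 - 10*e12


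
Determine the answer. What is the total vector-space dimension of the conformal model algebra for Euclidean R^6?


The conformal model of R^6 uses Cl(7,1): the 6 Euclidean generators plus two extra orthogonal generators e+ (e+^2 = +1) and e- (e-^2 = -1), from which the null vectors e0, einf are built.
Number of generators m = 6 + 2 = 8.
dim Cl(p,q) = 2^m = 2^8 = 256


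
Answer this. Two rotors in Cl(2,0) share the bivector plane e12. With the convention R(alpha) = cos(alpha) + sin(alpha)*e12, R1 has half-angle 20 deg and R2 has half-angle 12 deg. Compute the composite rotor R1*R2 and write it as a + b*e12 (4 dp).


Same-plane rotors commute and their half-angles add:
R1*R2 = cos(a1 + a2) + sin(a1 + a2)*e12.
a1 + a2 = 20 + 12 = 32 deg
cos(32 deg) = 0.8480
sin(32 deg) = 0.5299
R1*R2 = 0.8480 + 0.5299*e12


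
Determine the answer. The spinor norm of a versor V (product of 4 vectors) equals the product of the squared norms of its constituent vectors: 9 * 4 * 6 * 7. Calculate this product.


Spinor norm N(V) = |v1|^2 * |v2|^2 * ... * |v4|^2
= 9 * 4 * 6 * 7
Running product: 9, 36, 216, 1512
N(V) = 1512


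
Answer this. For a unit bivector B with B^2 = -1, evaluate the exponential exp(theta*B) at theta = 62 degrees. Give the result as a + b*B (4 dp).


For a unit bivector B with B^2 = -1, the exponential series gives
e^(theta*B) = cos(theta) + sin(theta)*B (the GA analogue of Euler's formula).
theta = 62 degrees = 1.082104 rad
cos(62 deg) = 0.4695
sin(62 deg) = 0.8829
exp(theta*B) = 0.4695 + 0.8829*B


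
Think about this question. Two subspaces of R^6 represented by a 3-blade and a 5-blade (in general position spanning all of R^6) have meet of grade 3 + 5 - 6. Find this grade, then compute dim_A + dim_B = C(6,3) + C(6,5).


Meet grade = grade(A) + grade(B) - n
= 3 + 5 - 6 = 2
C(6,3) = 20
C(6,5) = 6
dim_A + dim_B = 20 + 6 = 26


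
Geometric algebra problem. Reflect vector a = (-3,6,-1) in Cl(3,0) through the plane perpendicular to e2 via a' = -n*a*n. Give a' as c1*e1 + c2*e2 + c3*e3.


Reflection formula: a' = -n*a*n, with n = e2 (unit vector, n^2 = 1).
For reflection through hyperplane perp to e2:
The component along e2 flips sign, others stay.
a = (-3, 6, -1)
a' = (-3, -6, -1)
a' = -3*e1 - 6*e2 - 1*e3


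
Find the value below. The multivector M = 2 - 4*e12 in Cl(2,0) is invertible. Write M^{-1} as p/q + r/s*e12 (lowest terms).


M = 2 - 4*e12, where e12^2 = -1.
Since M commutes with its reverse ~M = a - b*e12, M * ~M = a^2 - b^2*e12^2 = a^2 + b^2.
So M^{-1} = ~M / (a^2 + b^2) = (a - b*e12)/(a^2 + b^2).
a^2 + b^2 = 4 + 16 = 20
Scalar part = 2/20 = 1/10
Bivector coeff = 4/20 = 1/5
M^{-1} = 1/10 + 1/5*e12


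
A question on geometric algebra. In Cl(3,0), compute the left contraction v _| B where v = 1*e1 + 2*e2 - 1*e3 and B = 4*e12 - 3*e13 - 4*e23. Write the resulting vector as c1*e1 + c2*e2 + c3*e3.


Left contraction v _| B = <vB>_1 (grade-1 part of the geometric product vB).
Using e1_|e12 = e2, e2_|e12 = -e1, e1_|e13 = e3, e3_|e13 = -e1, e2_|e23 = e3, e3_|e23 = -e2:
e1 coeff: -v2*b12 - v3*b13 = -(2)*(4) - (-1)*(-3) = -11
e2 coeff: v1*b12 - v3*b23 = (1)*(4) - (-1)*(-4) = 0
e3 coeff: v1*b13 + v2*b23 = (1)*(-3) + (2)*(-4) = -11
v _| B = -11*e1 + 0*e2 - 11*e3


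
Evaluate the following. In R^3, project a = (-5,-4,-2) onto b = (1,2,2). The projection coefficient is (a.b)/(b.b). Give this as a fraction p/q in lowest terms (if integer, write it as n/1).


Projection coefficient = (a . b) / (b . b)
a . b = (-5)*1 + (-4)*2 + (-2)*2
= -5 + (-8) + (-4) = -17
b . b = 1^2 + 2^2 + 2^2
= 1 + 4 + 4 = 9
Coefficient = -17/9
In lowest terms: -17/9


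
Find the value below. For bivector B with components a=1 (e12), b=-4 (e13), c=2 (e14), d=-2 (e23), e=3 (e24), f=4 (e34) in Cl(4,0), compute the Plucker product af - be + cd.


Plucker relation: af - be + cd
a*f = 1*4 = 4
b*e = (-4)*3 = -12
c*d = 2*(-2) = -4
af - be + cd = 4 - (-12) + (-4)
= 12


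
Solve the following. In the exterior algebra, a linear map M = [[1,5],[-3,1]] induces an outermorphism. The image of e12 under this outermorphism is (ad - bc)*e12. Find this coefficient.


The outermorphism of a linear map f sends e1^e2 to f(e1)^f(e2).
f(e1) = 1*e1 - 3*e2
f(e2) = 5*e1 + 1*e2
f(e1) ^ f(e2) = (1*e1 - 3*e2) ^ (5*e1 + 1*e2)
= 1*1*e12 + (-3)*5*e21
= (1 - (-15))*e12
= 16*e12
Coefficient = 16


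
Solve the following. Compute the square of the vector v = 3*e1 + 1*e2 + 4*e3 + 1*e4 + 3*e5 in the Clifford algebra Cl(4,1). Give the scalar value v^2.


v^2 = sum of c_i^2 * e_i^2
Positive signature terms (e_i^2 = +1): 3^2 + 1^2 + 4^2 + 1^2 = 27
Negative signature terms (e_j^2 = -1): 3^2 = 9
v^2 = 27 - 9 = 18


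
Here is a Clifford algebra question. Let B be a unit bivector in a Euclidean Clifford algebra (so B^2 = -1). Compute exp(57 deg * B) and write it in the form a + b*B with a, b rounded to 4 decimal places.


For a unit bivector B with B^2 = -1, the exponential series gives
e^(theta*B) = cos(theta) + sin(theta)*B (the GA analogue of Euler's formula).
theta = 57 degrees = 0.994838 rad
cos(57 deg) = 0.5446
sin(57 deg) = 0.8387
exp(theta*B) = 0.5446 + 0.8387*B


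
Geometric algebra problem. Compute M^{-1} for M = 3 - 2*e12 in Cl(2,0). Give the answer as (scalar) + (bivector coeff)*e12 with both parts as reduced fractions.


M = 3 - 2*e12, where e12^2 = -1.
Since M commutes with its reverse ~M = a - b*e12, M * ~M = a^2 - b^2*e12^2 = a^2 + b^2.
So M^{-1} = ~M / (a^2 + b^2) = (a - b*e12)/(a^2 + b^2).
a^2 + b^2 = 9 + 4 = 13
Scalar part = 3/13 = 3/13
Bivector coeff = 2/13 = 2/13
M^{-1} = 3/13 + 2/13*e12


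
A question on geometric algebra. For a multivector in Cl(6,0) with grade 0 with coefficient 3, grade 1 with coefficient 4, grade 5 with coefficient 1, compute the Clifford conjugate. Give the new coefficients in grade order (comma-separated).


Clifford conjugate sign for grade k: (-1)^(k(k+1)/2)
Grade 0: (-1)^(0*1/2) = (-1)^0 = 1, coeff 3 -> 3
Grade 1: (-1)^(1*2/2) = (-1)^1 = -1, coeff 4 -> -4
Grade 5: (-1)^(5*6/2) = (-1)^15 = -1, coeff 1 -> -1
Conjugated coefficients: 3, -4, -1


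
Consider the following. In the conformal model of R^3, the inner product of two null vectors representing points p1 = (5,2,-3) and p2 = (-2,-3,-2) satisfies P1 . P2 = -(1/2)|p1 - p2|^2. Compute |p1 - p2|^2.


p1 - p2 = (7, 5, -1)
|p1 - p2|^2 = 7^2 + 5^2 + (-1)^2
= 49 + 25 + 1
= 75


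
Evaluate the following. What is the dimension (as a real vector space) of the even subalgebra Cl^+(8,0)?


Even subalgebra dimension = 2^(n-1)
n = 8 + 0 = 8
2^(8 - 1) = 2^7 = 128
Verification: sum of C(8,k) for even k = 1 + 28 + 70 + 28 + 1 = 128
Result = 128


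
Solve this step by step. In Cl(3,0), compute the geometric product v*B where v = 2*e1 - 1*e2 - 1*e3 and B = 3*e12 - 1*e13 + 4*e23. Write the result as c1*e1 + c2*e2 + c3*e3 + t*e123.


vB has grade-1 (vector) and grade-3 (trivector) parts: vB = (v _| B) + (v ^ B).
Vector part <vB>_1:
  e1: -v2*b12 - v3*b13 = -(-1)*(3) - (-1)*(-1) = 2
  e2: v1*b12 - v3*b23 = (2)*(3) - (-1)*(4) = 10
  e3: v1*b13 + v2*b23 = (2)*(-1) + (-1)*(4) = -6
Trivector part <vB>_3:
  e123: v1*b23 - v2*b13 + v3*b12 = (2)*(4) - (-1)*(-1) + (-1)*(3) = 4
vB = 2*e1 + 10*e2 - 6*e3 + 4*e123


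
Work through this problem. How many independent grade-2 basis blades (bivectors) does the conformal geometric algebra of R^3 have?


The conformal model of R^3 uses Cl(4,1) with m = 3 + 2 = 5 generators.
Number of grade-2 blades = C(m, 2) = C(5, 2)
= 5*4/2 = 10


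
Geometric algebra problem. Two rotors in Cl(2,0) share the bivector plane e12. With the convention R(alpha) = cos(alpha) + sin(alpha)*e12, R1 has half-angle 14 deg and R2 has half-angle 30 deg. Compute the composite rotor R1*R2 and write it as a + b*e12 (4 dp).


Same-plane rotors commute and their half-angles add:
R1*R2 = cos(a1 + a2) + sin(a1 + a2)*e12.
a1 + a2 = 14 + 30 = 44 deg
cos(44 deg) = 0.7193
sin(44 deg) = 0.6947
R1*R2 = 0.7193 + 0.6947*e12


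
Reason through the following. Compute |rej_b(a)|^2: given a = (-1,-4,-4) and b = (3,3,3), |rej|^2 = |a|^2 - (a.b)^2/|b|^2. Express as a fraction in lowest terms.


|a|^2 = (-1)^2 + (-4)^2 + (-4)^2 = 33
|b|^2 = 3^2 + 3^2 + 3^2 = 27
a . b = (-1)*3 + (-4)*3 + (-4)*3 = -27
(a.b)^2 = (-27)^2 = 729
|rej|^2 = 33 - 729/27
= (891 - 729)/27
= 162/27
In lowest terms: 6/1


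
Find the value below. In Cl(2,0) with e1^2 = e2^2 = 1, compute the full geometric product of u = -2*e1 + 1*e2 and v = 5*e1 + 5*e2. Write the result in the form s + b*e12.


Expand: (-2*e1 + 1*e2)(5*e1 + 5*e2)
= (-2)*5*e1e1 + (-2)*5*e1e2 + 1*5*e2e1 + 1*5*e2e2
Using e1^2 = e2^2 = 1, e2e1 = -e1e2:
Scalar part s = (-2)*5 + 1*5 = -10 + 5 = -5
Bivector part b = (-2)*5 - 1*5 = -10 - 5 = -15
uv = -5 - 15*e12


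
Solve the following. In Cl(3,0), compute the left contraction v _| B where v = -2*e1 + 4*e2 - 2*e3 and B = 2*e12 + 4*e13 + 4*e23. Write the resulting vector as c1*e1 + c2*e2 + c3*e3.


Left contraction v _| B = <vB>_1 (grade-1 part of the geometric product vB).
Using e1_|e12 = e2, e2_|e12 = -e1, e1_|e13 = e3, e3_|e13 = -e1, e2_|e23 = e3, e3_|e23 = -e2:
e1 coeff: -v2*b12 - v3*b13 = -(4)*(2) - (-2)*(4) = 0
e2 coeff: v1*b12 - v3*b23 = (-2)*(2) - (-2)*(4) = 4
e3 coeff: v1*b13 + v2*b23 = (-2)*(4) + (4)*(4) = 8
v _| B = 0*e1 + 4*e2 + 8*e3


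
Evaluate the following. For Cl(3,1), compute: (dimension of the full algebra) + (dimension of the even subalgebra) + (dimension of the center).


n = 3 + 1 = 4
Total dim = 2^4 = 16
Even subalgebra dim = 2^3 = 8
n is even, so center dim = 1
Sum = 16 + 8 + 1 = 25


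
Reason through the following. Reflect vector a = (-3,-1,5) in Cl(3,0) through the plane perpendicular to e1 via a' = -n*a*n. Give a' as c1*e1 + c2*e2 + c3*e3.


Reflection formula: a' = -n*a*n, with n = e1 (unit vector, n^2 = 1).
For reflection through hyperplane perp to e1:
The component along e1 flips sign, others stay.
a = (-3, -1, 5)
a' = (3, -1, 5)
a' = 3*e1 - 1*e2 + 5*e3


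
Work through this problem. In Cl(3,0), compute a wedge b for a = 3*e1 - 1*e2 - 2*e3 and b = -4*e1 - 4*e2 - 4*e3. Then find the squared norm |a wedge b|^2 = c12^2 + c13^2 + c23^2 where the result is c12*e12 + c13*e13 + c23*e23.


a wedge b = (a1*b2 - a2*b1)*e12 + (a1*b3 - a3*b1)*e13 + (a2*b3 - a3*b2)*e23
e12 coeff: 3*(-4) - (-1)*(-4) = -12 - 4 = -16
e13 coeff: 3*(-4) - (-2)*(-4) = -12 - 8 = -20
e23 coeff: (-1)*(-4) - (-2)*(-4) = 4 - 8 = -4
|a wedge b|^2 = (-16)^2 + (-20)^2 + (-4)^2
= 256 + 400 + 16
= 672


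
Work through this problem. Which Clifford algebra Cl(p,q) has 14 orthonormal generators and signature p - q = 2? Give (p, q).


We need p + q = 14 and p - q = 2.
Adding: 2p = 14 + 2 = 16, so p = 8.
Then q = 14 - 8 = 6.
(p, q) = (8, 6)


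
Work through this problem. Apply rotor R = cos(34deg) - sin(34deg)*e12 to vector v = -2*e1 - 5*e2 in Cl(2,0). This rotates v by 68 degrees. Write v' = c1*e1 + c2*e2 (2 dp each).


Rotor R = cos(34deg) - sin(34deg)*e12
Rotation angle theta = 2 * 34 = 68 degrees
v' = R*v*~R rotates v by theta.
cos(68deg) = 0.3746, sin(68deg) = 0.9272
v'_1 = -2*cos(68deg) - (-5)*sin(68deg)
= -2*0.3746 - (-5)*0.9272
= 3.89
v'_2 = -2*sin(68deg) + (-5)*cos(68deg)
= -2*0.9272 + (-5)*0.3746
= -3.73
v' = 3.89*e1 - 3.73*e2


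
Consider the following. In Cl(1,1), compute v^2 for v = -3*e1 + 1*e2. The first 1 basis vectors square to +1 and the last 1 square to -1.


v^2 = sum of c_i^2 * e_i^2
Positive signature terms (e_i^2 = +1): (-3)^2 = 9
Negative signature terms (e_j^2 = -1): 1^2 = 1
v^2 = 9 - 1 = 8


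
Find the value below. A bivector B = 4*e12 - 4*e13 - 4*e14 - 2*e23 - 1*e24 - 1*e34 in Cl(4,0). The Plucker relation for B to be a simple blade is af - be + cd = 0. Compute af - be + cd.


Plucker relation: af - be + cd
a*f = 4*(-1) = -4
b*e = (-4)*(-1) = 4
c*d = (-4)*(-2) = 8
af - be + cd = -4 - 4 + 8
= 0


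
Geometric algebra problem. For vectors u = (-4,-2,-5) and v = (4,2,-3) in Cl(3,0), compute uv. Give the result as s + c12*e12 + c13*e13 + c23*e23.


In Cl(3,0): e_i^2 = 1, e_ie_j = -e_je_i for i != j.
Scalar part = u . v = (-4)*4 + (-2)*2 + (-5)*(-3)
= -16 + (-4) + 15 = -5
e12 coeff = (-4)*2 - (-2)*4 = -8 - (-8) = 0
e13 coeff = (-4)*(-3) - (-5)*4 = 12 - (-20) = 32
e23 coeff = (-2)*(-3) - (-5)*2 = 6 - (-10) = 16
uv = -5 + 0*e12 + 32*e13 + 16*e23


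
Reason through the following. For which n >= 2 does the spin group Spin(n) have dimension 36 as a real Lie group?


dim Spin(n) = dim so(n) = n(n-1)/2.
Solve n(n-1)/2 = 36, i.e. n^2 - n - 72 = 0.
Discriminant = 1 + 8*36 = 289
n = (1 + sqrt(289))/2 = (1 + 17)/2 = 9


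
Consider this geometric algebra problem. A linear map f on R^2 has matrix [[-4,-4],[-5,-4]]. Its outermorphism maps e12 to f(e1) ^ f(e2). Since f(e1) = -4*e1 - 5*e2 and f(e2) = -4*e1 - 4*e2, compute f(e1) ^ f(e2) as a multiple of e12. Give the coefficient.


The outermorphism of a linear map f sends e1^e2 to f(e1)^f(e2).
f(e1) = -4*e1 - 5*e2
f(e2) = -4*e1 - 4*e2
f(e1) ^ f(e2) = (-4*e1 - 5*e2) ^ (-4*e1 - 4*e2)
= (-4)*(-4)*e12 + (-5)*(-4)*e21
= (16 - 20)*e12
= -4*e12
Coefficient = -4


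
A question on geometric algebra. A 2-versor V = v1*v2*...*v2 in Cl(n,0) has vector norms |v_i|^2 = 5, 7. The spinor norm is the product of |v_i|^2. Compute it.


Spinor norm N(V) = |v1|^2 * |v2|^2 * ... * |v2|^2
= 5 * 7
Running product: 5, 35
N(V) = 35


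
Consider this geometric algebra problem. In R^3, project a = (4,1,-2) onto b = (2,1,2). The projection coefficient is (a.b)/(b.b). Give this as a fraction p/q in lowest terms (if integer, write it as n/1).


Projection coefficient = (a . b) / (b . b)
a . b = 4*2 + 1*1 + (-2)*2
= 8 + 1 + (-4) = 5
b . b = 2^2 + 1^2 + 2^2
= 4 + 1 + 4 = 9
Coefficient = 5/9
In lowest terms: 5/9


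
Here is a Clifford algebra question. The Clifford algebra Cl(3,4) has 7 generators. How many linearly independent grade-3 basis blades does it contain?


Number of grade-k basis blades in Cl(p,q) with n = p + q is C(n, k).
n = 3 + 4 = 7
C(7, 3) = 7! / (3! * 4!)
= 5040 / (6 * 24)
= 35


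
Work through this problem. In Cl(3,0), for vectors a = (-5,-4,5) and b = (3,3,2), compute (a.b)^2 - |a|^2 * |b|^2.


a . b = (-5)*3 + (-4)*3 + 5*2
= -15 + (-12) + 10 = -17
|a|^2 = (-5)^2 + (-4)^2 + 5^2 = 66
|b|^2 = 3^2 + 3^2 + 2^2 = 22
(a.b)^2 = (-17)^2 = 289
|a|^2 * |b|^2 = 66 * 22 = 1452
Result = 289 - 1452 = -1163


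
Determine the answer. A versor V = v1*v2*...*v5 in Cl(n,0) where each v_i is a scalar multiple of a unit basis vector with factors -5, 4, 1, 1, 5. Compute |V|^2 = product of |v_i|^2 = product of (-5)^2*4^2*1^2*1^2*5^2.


Each vector v_i has |v_i|^2 = s_i^2
Squared scales: (-5)^2 = 25, 4^2 = 16, 1^2 = 1, 1^2 = 1, 5^2 = 25
|V|^2 = 25 * 16 * 1 * 1 * 25
= 10000


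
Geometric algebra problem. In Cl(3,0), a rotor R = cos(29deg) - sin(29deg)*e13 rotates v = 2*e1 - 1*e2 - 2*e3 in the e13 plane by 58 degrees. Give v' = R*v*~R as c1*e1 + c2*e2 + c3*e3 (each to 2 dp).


Rotor R = cos(29deg) - sin(29deg)*e13
Rotation angle theta = 2 * 29 = 58 degrees in the e13 plane (e1 -> e3).
The component perpendicular to the plane (e2) is invariant: v'_2 = v2 = -1.00
cos(58deg) = 0.5299, sin(58deg) = 0.8480
v'_1 = v1*cos(theta) - v3*sin(theta) = 2*0.5299 - (-2)*0.8480 = 2.76
v'_3 = v1*sin(theta) + v3*cos(theta) = 2*0.8480 + (-2)*0.5299 = 0.64
v' = 2.76*e1 - 1.00*e2 + 0.64*e3


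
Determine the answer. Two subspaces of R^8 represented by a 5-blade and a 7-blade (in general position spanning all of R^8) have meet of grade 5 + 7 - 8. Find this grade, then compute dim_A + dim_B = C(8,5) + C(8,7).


Meet grade = grade(A) + grade(B) - n
= 5 + 7 - 8 = 4
C(8,5) = 56
C(8,7) = 8
dim_A + dim_B = 56 + 8 = 64


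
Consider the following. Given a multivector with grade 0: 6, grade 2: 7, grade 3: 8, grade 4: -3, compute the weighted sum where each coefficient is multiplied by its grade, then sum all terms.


Grade-weighted sum = sum of grade_k * coefficient_k
0*6 = 0
2*7 = 14
3*8 = 24
4*(-3) = -12
Total = 0 + 14 + 24 + (-12) = 26


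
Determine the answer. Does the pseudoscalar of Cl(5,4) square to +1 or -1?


The pseudoscalar I = e1...e_n (product of all n generators) of Cl(p,q) satisfies I^2 = (-1)^(q + n(n-1)/2).
p = 5, q = 4, n = p + q = 9
n(n-1)/2 = 9 * 8 / 2 = 36
Exponent = q + n(n-1)/2 = 4 + 36 = 40
I^2 = (-1)^40 = +1


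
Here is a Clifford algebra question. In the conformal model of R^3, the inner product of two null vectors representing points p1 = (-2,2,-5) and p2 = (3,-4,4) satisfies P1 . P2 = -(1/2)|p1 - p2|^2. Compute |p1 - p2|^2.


p1 - p2 = (-5, 6, -9)
|p1 - p2|^2 = (-5)^2 + 6^2 + (-9)^2
= 25 + 36 + 81
= 142


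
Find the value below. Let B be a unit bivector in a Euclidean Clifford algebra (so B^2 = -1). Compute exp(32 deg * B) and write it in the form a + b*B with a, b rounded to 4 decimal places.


For a unit bivector B with B^2 = -1, the exponential series gives
e^(theta*B) = cos(theta) + sin(theta)*B (the GA analogue of Euler's formula).
theta = 32 degrees = 0.558505 rad
cos(32 deg) = 0.8480
sin(32 deg) = 0.5299
exp(theta*B) = 0.8480 + 0.5299*B


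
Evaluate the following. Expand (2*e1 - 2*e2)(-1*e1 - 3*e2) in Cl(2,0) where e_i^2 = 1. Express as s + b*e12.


Expand: (2*e1 - 2*e2)(-1*e1 - 3*e2)
= 2*(-1)*e1e1 + 2*(-3)*e1e2 + (-2)*(-1)*e2e1 + (-2)*(-3)*e2e2
Using e1^2 = e2^2 = 1, e2e1 = -e1e2:
Scalar part s = 2*(-1) + (-2)*(-3) = -2 + 6 = 4
Bivector part b = 2*(-3) - (-2)*(-1) = -6 - 2 = -8
uv = 4 - 8*e12


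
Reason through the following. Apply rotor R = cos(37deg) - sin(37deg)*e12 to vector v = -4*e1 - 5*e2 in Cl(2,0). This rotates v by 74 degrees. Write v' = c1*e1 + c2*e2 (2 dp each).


Rotor R = cos(37deg) - sin(37deg)*e12
Rotation angle theta = 2 * 37 = 74 degrees
v' = R*v*~R rotates v by theta.
cos(74deg) = 0.2756, sin(74deg) = 0.9613
v'_1 = -4*cos(74deg) - (-5)*sin(74deg)
= -4*0.2756 - (-5)*0.9613
= 3.70
v'_2 = -4*sin(74deg) + (-5)*cos(74deg)
= -4*0.9613 + (-5)*0.2756
= -5.22
v' = 3.70*e1 - 5.22*e2


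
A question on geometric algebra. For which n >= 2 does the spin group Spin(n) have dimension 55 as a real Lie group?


dim Spin(n) = dim so(n) = n(n-1)/2.
Solve n(n-1)/2 = 55, i.e. n^2 - n - 110 = 0.
Discriminant = 1 + 8*55 = 441
n = (1 + sqrt(441))/2 = (1 + 21)/2 = 11


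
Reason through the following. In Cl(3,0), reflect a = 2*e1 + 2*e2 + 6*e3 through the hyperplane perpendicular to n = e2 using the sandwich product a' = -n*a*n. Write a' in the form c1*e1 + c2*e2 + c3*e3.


Reflection formula: a' = -n*a*n, with n = e2 (unit vector, n^2 = 1).
For reflection through hyperplane perp to e2:
The component along e2 flips sign, others stay.
a = (2, 2, 6)
a' = (2, -2, 6)
a' = 2*e1 - 2*e2 + 6*e3


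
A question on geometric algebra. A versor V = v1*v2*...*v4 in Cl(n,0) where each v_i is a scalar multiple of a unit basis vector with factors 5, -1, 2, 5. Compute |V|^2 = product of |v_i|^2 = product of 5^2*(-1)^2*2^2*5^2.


Each vector v_i has |v_i|^2 = s_i^2
Squared scales: 5^2 = 25, (-1)^2 = 1, 2^2 = 4, 5^2 = 25
|V|^2 = 25 * 1 * 4 * 25
= 2500


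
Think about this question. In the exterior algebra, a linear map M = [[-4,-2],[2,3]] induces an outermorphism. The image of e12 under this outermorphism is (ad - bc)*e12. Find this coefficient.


The outermorphism of a linear map f sends e1^e2 to f(e1)^f(e2).
f(e1) = -4*e1 + 2*e2
f(e2) = -2*e1 + 3*e2
f(e1) ^ f(e2) = (-4*e1 + 2*e2) ^ (-2*e1 + 3*e2)
= (-4)*3*e12 + 2*(-2)*e21
= (-12 - (-4))*e12
= -8*e12
Coefficient = -8


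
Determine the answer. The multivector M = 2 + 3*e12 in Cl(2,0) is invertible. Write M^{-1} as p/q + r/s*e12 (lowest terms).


M = 2 + 3*e12, where e12^2 = -1.
Since M commutes with its reverse ~M = a - b*e12, M * ~M = a^2 - b^2*e12^2 = a^2 + b^2.
So M^{-1} = ~M / (a^2 + b^2) = (a - b*e12)/(a^2 + b^2).
a^2 + b^2 = 4 + 9 = 13
Scalar part = 2/13 = 2/13
Bivector coeff = -3/13 = -3/13
M^{-1} = 2/13 - 3/13*e12


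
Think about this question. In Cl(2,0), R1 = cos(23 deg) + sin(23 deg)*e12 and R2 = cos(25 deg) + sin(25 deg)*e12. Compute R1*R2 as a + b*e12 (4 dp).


Same-plane rotors commute and their half-angles add:
R1*R2 = cos(a1 + a2) + sin(a1 + a2)*e12.
a1 + a2 = 23 + 25 = 48 deg
cos(48 deg) = 0.6691
sin(48 deg) = 0.7431
R1*R2 = 0.6691 + 0.7431*e12


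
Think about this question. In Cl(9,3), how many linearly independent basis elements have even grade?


Even subalgebra dimension = 2^(n-1)
n = 9 + 3 = 12
2^(12 - 1) = 2^11 = 2048
Verification: sum of C(12,k) for even k = 1 + 66 + 495 + 924 + 495 + 66 + 1 = 2048
Result = 2048


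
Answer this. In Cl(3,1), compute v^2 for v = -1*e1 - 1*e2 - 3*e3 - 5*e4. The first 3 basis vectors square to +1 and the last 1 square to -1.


v^2 = sum of c_i^2 * e_i^2
Positive signature terms (e_i^2 = +1): (-1)^2 + (-1)^2 + (-3)^2 = 11
Negative signature terms (e_j^2 = -1): (-5)^2 = 25
v^2 = 11 - 25 = -14


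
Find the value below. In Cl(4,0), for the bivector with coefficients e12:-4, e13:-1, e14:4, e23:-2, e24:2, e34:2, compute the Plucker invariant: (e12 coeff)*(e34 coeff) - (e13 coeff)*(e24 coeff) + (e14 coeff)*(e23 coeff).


Plucker relation: af - be + cd
a*f = (-4)*2 = -8
b*e = (-1)*2 = -2
c*d = 4*(-2) = -8
af - be + cd = -8 - (-2) + (-8)
= -14


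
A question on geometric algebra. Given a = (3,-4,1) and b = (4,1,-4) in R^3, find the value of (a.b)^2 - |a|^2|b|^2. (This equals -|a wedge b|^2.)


a . b = 3*4 + (-4)*1 + 1*(-4)
= 12 + (-4) + (-4) = 4
|a|^2 = 3^2 + (-4)^2 + 1^2 = 26
|b|^2 = 4^2 + 1^2 + (-4)^2 = 33
(a.b)^2 = 4^2 = 16
|a|^2 * |b|^2 = 26 * 33 = 858
Result = 16 - 858 = -842


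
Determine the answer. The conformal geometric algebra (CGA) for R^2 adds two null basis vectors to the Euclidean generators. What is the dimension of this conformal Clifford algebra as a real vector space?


The conformal model of R^2 uses Cl(3,1): the 2 Euclidean generators plus two extra orthogonal generators e+ (e+^2 = +1) and e- (e-^2 = -1), from which the null vectors e0, einf are built.
Number of generators m = 2 + 2 = 4.
dim Cl(p,q) = 2^m = 2^4 = 16


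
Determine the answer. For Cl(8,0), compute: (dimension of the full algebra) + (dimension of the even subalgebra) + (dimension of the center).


n = 8 + 0 = 8
Total dim = 2^8 = 256
Even subalgebra dim = 2^7 = 128
n is even, so center dim = 1
Sum = 256 + 128 + 1 = 385


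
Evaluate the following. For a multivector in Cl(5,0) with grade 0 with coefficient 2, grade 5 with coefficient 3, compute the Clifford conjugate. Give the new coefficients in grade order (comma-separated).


Clifford conjugate sign for grade k: (-1)^(k(k+1)/2)
Grade 0: (-1)^(0*1/2) = (-1)^0 = 1, coeff 2 -> 2
Grade 5: (-1)^(5*6/2) = (-1)^15 = -1, coeff 3 -> -3
Conjugated coefficients: 2, -3


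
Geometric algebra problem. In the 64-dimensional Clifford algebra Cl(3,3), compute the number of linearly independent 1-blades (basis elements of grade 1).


Number of grade-k basis blades in Cl(p,q) with n = p + q is C(n, k).
n = 3 + 3 = 6
C(6, 1) = 6! / (1! * 5!)
= 720 / (1 * 120)
= 6


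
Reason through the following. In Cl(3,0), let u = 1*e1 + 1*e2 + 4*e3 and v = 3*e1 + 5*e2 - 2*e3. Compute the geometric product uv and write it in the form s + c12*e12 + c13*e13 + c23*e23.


In Cl(3,0): e_i^2 = 1, e_ie_j = -e_je_i for i != j.
Scalar part = u . v = 1*3 + 1*5 + 4*(-2)
= 3 + 5 + (-8) = 0
e12 coeff = 1*5 - 1*3 = 5 - 3 = 2
e13 coeff = 1*(-2) - 4*3 = -2 - 12 = -14
e23 coeff = 1*(-2) - 4*5 = -2 - 20 = -22
uv = 0 + 2*e12 - 14*e13 - 22*e23


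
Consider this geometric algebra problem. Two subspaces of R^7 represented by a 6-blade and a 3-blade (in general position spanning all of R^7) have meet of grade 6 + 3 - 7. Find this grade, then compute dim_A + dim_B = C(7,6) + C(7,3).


Meet grade = grade(A) + grade(B) - n
= 6 + 3 - 7 = 2
C(7,6) = 7
C(7,3) = 35
dim_A + dim_B = 7 + 35 = 42


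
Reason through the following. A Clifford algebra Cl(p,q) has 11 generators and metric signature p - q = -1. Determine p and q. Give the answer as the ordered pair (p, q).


We need p + q = 11 and p - q = -1.
Adding: 2p = 11 + (-1) = 10, so p = 5.
Then q = 11 - 5 = 6.
(p, q) = (5, 6)


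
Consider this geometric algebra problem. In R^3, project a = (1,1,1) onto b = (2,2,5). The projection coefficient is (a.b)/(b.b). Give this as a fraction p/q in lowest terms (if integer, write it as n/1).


Projection coefficient = (a . b) / (b . b)
a . b = 1*2 + 1*2 + 1*5
= 2 + 2 + 5 = 9
b . b = 2^2 + 2^2 + 5^2
= 4 + 4 + 25 = 33
Coefficient = 9/33
In lowest terms: 3/11


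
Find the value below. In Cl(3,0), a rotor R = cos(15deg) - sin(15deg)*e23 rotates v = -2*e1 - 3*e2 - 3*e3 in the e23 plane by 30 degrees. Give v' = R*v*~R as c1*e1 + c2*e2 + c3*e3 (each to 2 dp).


Rotor R = cos(15deg) - sin(15deg)*e23
Rotation angle theta = 2 * 15 = 30 degrees in the e23 plane (e2 -> e3).
The component perpendicular to the plane (e1) is invariant: v'_1 = v1 = -2.00
cos(30deg) = 0.8660, sin(30deg) = 0.5000
v'_2 = v2*cos(theta) - v3*sin(theta) = -3*0.8660 - (-3)*0.5000 = -1.10
v'_3 = v2*sin(theta) + v3*cos(theta) = -3*0.5000 + (-3)*0.8660 = -4.10
v' = -2.00*e1 - 1.10*e2 - 4.10*e3


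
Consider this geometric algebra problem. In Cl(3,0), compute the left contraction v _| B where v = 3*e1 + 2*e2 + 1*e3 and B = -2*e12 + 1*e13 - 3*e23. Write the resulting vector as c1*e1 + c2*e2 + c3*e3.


Left contraction v _| B = <vB>_1 (grade-1 part of the geometric product vB).
Using e1_|e12 = e2, e2_|e12 = -e1, e1_|e13 = e3, e3_|e13 = -e1, e2_|e23 = e3, e3_|e23 = -e2:
e1 coeff: -v2*b12 - v3*b13 = -(2)*(-2) - (1)*(1) = 3
e2 coeff: v1*b12 - v3*b23 = (3)*(-2) - (1)*(-3) = -3
e3 coeff: v1*b13 + v2*b23 = (3)*(1) + (2)*(-3) = -3
v _| B = 3*e1 - 3*e2 - 3*e3


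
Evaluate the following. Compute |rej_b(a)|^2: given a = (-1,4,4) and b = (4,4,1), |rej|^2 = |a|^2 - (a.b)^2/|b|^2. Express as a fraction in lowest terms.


|a|^2 = (-1)^2 + 4^2 + 4^2 = 33
|b|^2 = 4^2 + 4^2 + 1^2 = 33
a . b = (-1)*4 + 4*4 + 4*1 = 16
(a.b)^2 = 16^2 = 256
|rej|^2 = 33 - 256/33
= (1089 - 256)/33
= 833/33
In lowest terms: 833/33


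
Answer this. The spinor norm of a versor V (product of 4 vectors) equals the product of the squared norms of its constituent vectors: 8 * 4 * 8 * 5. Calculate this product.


Spinor norm N(V) = |v1|^2 * |v2|^2 * ... * |v4|^2
= 8 * 4 * 8 * 5
Running product: 8, 32, 256, 1280
N(V) = 1280


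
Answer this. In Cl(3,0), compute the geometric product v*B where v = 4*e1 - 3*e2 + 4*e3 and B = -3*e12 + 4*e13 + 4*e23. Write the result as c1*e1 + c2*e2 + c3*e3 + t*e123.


vB has grade-1 (vector) and grade-3 (trivector) parts: vB = (v _| B) + (v ^ B).
Vector part <vB>_1:
  e1: -v2*b12 - v3*b13 = -(-3)*(-3) - (4)*(4) = -25
  e2: v1*b12 - v3*b23 = (4)*(-3) - (4)*(4) = -28
  e3: v1*b13 + v2*b23 = (4)*(4) + (-3)*(4) = 4
Trivector part <vB>_3:
  e123: v1*b23 - v2*b13 + v3*b12 = (4)*(4) - (-3)*(4) + (4)*(-3) = 16
vB = -25*e1 - 28*e2 + 4*e3 + 16*e123


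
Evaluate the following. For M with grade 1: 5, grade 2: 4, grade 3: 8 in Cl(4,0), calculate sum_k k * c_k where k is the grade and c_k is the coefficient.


Grade-weighted sum = sum of grade_k * coefficient_k
1*5 = 5
2*4 = 8
3*8 = 24
Total = 5 + 8 + 24 = 37


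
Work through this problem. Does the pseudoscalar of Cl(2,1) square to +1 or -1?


The pseudoscalar I = e1...e_n (product of all n generators) of Cl(p,q) satisfies I^2 = (-1)^(q + n(n-1)/2).
p = 2, q = 1, n = p + q = 3
n(n-1)/2 = 3 * 2 / 2 = 3
Exponent = q + n(n-1)/2 = 1 + 3 = 4
I^2 = (-1)^4 = +1


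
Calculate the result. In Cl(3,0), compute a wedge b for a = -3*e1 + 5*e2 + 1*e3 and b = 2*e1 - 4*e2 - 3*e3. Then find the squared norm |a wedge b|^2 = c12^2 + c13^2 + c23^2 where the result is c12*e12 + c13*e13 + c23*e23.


a wedge b = (a1*b2 - a2*b1)*e12 + (a1*b3 - a3*b1)*e13 + (a2*b3 - a3*b2)*e23
e12 coeff: (-3)*(-4) - 5*2 = 12 - 10 = 2
e13 coeff: (-3)*(-3) - 1*2 = 9 - 2 = 7
e23 coeff: 5*(-3) - 1*(-4) = -15 - (-4) = -11
|a wedge b|^2 = 2^2 + 7^2 + (-11)^2
= 4 + 49 + 121
= 174


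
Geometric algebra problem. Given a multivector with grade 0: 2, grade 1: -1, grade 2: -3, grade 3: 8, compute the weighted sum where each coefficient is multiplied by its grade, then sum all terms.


Grade-weighted sum = sum of grade_k * coefficient_k
0*2 = 0
1*(-1) = -1
2*(-3) = -6
3*8 = 24
Total = 0 + (-1) + (-6) + 24 = 17


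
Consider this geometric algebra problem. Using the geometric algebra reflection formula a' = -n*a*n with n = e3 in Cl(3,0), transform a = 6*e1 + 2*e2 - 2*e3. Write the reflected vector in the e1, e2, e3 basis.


Reflection formula: a' = -n*a*n, with n = e3 (unit vector, n^2 = 1).
For reflection through hyperplane perp to e3:
The component along e3 flips sign, others stay.
a = (6, 2, -2)
a' = (6, 2, 2)
a' = 6*e1 + 2*e2 + 2*e3


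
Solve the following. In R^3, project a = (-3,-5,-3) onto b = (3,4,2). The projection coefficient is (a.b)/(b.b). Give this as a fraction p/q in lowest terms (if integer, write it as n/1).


Projection coefficient = (a . b) / (b . b)
a . b = (-3)*3 + (-5)*4 + (-3)*2
= -9 + (-20) + (-6) = -35
b . b = 3^2 + 4^2 + 2^2
= 9 + 16 + 4 = 29
Coefficient = -35/29
In lowest terms: -35/29


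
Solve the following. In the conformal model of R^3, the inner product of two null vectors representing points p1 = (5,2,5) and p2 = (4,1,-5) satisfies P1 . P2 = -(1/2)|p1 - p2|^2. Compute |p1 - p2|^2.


p1 - p2 = (1, 1, 10)
|p1 - p2|^2 = 1^2 + 1^2 + 10^2
= 1 + 1 + 100
= 102


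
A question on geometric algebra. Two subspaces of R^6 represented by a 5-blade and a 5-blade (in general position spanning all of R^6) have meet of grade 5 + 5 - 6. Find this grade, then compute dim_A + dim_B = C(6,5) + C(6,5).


Meet grade = grade(A) + grade(B) - n
= 5 + 5 - 6 = 4
C(6,5) = 6
C(6,5) = 6
dim_A + dim_B = 6 + 6 = 12


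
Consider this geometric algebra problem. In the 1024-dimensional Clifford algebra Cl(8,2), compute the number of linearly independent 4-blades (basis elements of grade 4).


Number of grade-k basis blades in Cl(p,q) with n = p + q is C(n, k).
n = 8 + 2 = 10
C(10, 4) = 10! / (4! * 6!)
= 3628800 / (24 * 720)
= 210


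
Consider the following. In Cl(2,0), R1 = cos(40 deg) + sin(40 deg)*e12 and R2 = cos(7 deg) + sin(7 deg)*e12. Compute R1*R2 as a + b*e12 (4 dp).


Same-plane rotors commute and their half-angles add:
R1*R2 = cos(a1 + a2) + sin(a1 + a2)*e12.
a1 + a2 = 40 + 7 = 47 deg
cos(47 deg) = 0.6820
sin(47 deg) = 0.7314
R1*R2 = 0.6820 + 0.7314*e12


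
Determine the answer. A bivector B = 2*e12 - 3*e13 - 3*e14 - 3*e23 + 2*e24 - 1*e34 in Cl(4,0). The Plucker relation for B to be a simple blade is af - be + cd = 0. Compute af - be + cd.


Plucker relation: af - be + cd
a*f = 2*(-1) = -2
b*e = (-3)*2 = -6
c*d = (-3)*(-3) = 9
af - be + cd = -2 - (-6) + 9
= 13


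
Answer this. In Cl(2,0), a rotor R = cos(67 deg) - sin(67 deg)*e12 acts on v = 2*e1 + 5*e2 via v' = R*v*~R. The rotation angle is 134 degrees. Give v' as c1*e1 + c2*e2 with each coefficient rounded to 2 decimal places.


Rotor R = cos(67deg) - sin(67deg)*e12
Rotation angle theta = 2 * 67 = 134 degrees
v' = R*v*~R rotates v by theta.
cos(134deg) = -0.6947, sin(134deg) = 0.7193
v'_1 = 2*cos(134deg) - 5*sin(134deg)
= 2*(-0.6947) - 5*0.7193
= -4.99
v'_2 = 2*sin(134deg) + 5*cos(134deg)
= 2*0.7193 + 5*(-0.6947)
= -2.03
v' = -4.99*e1 - 2.03*e2


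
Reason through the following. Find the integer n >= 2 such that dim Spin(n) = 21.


dim Spin(n) = dim so(n) = n(n-1)/2.
Solve n(n-1)/2 = 21, i.e. n^2 - n - 42 = 0.
Discriminant = 1 + 8*21 = 169
n = (1 + sqrt(169))/2 = (1 + 13)/2 = 7


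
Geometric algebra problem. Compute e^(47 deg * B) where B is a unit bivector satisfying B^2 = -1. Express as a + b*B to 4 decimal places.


For a unit bivector B with B^2 = -1, the exponential series gives
e^(theta*B) = cos(theta) + sin(theta)*B (the GA analogue of Euler's formula).
theta = 47 degrees = 0.820305 rad
cos(47 deg) = 0.6820
sin(47 deg) = 0.7314
exp(theta*B) = 0.6820 + 0.7314*B


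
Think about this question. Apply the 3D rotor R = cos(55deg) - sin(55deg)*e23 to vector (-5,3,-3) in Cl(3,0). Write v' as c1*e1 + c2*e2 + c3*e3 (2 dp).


Rotor R = cos(55deg) - sin(55deg)*e23
Rotation angle theta = 2 * 55 = 110 degrees in the e23 plane (e2 -> e3).
The component perpendicular to the plane (e1) is invariant: v'_1 = v1 = -5.00
cos(110deg) = -0.3420, sin(110deg) = 0.9397
v'_2 = v2*cos(theta) - v3*sin(theta) = 3*(-0.3420) - (-3)*0.9397 = 1.79
v'_3 = v2*sin(theta) + v3*cos(theta) = 3*0.9397 + (-3)*(-0.3420) = 3.85
v' = -5.00*e1 + 1.79*e2 + 3.85*e3


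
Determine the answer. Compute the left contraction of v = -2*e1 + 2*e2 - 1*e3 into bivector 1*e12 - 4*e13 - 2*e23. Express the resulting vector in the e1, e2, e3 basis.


Left contraction v _| B = <vB>_1 (grade-1 part of the geometric product vB).
Using e1_|e12 = e2, e2_|e12 = -e1, e1_|e13 = e3, e3_|e13 = -e1, e2_|e23 = e3, e3_|e23 = -e2:
e1 coeff: -v2*b12 - v3*b13 = -(2)*(1) - (-1)*(-4) = -6
e2 coeff: v1*b12 - v3*b23 = (-2)*(1) - (-1)*(-2) = -4
e3 coeff: v1*b13 + v2*b23 = (-2)*(-4) + (2)*(-2) = 4
v _| B = -6*e1 - 4*e2 + 4*e3


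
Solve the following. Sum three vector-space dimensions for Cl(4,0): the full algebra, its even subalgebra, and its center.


n = 4 + 0 = 4
Total dim = 2^4 = 16
Even subalgebra dim = 2^3 = 8
n is even, so center dim = 1
Sum = 16 + 8 + 1 = 25


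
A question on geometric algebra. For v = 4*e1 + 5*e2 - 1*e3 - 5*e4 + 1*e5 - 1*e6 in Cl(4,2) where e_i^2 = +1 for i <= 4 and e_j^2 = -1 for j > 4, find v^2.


v^2 = sum of c_i^2 * e_i^2
Positive signature terms (e_i^2 = +1): 4^2 + 5^2 + (-1)^2 + (-5)^2 = 67
Negative signature terms (e_j^2 = -1): 1^2 + (-1)^2 = 2
v^2 = 67 - 2 = 65


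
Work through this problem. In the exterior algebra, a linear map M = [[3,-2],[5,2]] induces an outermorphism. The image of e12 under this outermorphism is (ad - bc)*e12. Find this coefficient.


The outermorphism of a linear map f sends e1^e2 to f(e1)^f(e2).
f(e1) = 3*e1 + 5*e2
f(e2) = -2*e1 + 2*e2
f(e1) ^ f(e2) = (3*e1 + 5*e2) ^ (-2*e1 + 2*e2)
= 3*2*e12 + 5*(-2)*e21
= (6 - (-10))*e12
= 16*e12
Coefficient = 16


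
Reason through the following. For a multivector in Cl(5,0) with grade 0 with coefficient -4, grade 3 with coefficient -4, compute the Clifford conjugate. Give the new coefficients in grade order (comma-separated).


Clifford conjugate sign for grade k: (-1)^(k(k+1)/2)
Grade 0: (-1)^(0*1/2) = (-1)^0 = 1, coeff -4 -> -4
Grade 3: (-1)^(3*4/2) = (-1)^6 = 1, coeff -4 -> -4
Conjugated coefficients: -4, -4
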